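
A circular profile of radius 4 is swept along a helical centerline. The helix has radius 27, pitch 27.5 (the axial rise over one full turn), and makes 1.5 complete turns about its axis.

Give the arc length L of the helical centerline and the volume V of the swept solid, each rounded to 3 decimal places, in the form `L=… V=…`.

L=257.791 V=12957.973

2πR = 2π·27 = 169.646003
per-turn = √(169.646003² + 27.5²) = √(28779.7664 + 756.25) = √29536.0164 = 171.860456
L = 1.5 × 171.860456 = 257.790684
V = π·4² × L = 50.265482 × 257.790684 = 12957.973126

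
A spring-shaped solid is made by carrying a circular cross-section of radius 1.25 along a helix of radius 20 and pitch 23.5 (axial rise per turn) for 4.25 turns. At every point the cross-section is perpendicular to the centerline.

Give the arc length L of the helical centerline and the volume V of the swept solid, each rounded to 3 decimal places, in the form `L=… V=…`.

2πR = 2π·20 = 125.663706
per-turn = √(125.663706² + 23.5²) = √(15791.3670 + 552.25) = √16343.6170 = 127.842157
L = 4.25 × 127.842157 = 543.329166
V = π·1.25² × L = 4.908739 × 543.329166 = 2667.060808

L=543.329 V=2667.061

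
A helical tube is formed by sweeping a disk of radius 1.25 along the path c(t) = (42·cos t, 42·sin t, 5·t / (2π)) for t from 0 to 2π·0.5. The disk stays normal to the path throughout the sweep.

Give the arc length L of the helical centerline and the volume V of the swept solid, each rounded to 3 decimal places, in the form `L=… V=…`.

2πR = 2π·42 = 263.893783
per-turn = √(263.893783² + 5²) = √(69639.9287 + 25) = √69664.9287 = 263.941146
L = 0.5 × 263.941146 = 131.970573
V = π·1.25² × L = 4.908739 × 131.970573 = 647.809036

L=131.971 V=647.809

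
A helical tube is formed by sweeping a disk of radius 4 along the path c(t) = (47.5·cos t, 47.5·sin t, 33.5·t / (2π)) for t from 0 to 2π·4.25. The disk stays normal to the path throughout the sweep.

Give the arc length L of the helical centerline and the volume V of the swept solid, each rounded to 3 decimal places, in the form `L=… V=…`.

L=1276.384 V=64158.035

2πR = 2π·47.5 = 298.451302
per-turn = √(298.451302² + 33.5²) = √(89073.1797 + 1122.25) = √90195.4297 = 300.325540
L = 4.25 × 300.325540 = 1276.383543
V = π·4² × L = 50.265482 × 1276.383543 = 64158.034599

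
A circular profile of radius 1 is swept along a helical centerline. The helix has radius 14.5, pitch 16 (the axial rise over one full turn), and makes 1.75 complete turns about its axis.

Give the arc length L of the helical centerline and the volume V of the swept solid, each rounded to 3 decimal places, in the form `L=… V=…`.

2πR = 2π·14.5 = 91.106187
per-turn = √(91.106187² + 16²) = √(8300.3373 + 256) = √8556.3373 = 92.500472
L = 1.75 × 92.500472 = 161.875826
V = π·1² × L = 3.141593 × 161.875826 = 508.547905

L=161.876 V=508.548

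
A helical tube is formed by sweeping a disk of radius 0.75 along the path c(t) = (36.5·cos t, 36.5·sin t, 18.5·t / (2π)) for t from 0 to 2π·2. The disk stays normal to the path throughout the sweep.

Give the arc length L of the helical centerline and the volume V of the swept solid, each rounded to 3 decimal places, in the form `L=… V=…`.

L=460.162 V=813.174

2πR = 2π·36.5 = 229.336264
per-turn = √(229.336264² + 18.5²) = √(52595.1219 + 342.25) = √52937.3719 = 230.081229
L = 2 × 230.081229 = 460.162458
V = π·0.75² × L = 1.767146 × 460.162458 = 813.174185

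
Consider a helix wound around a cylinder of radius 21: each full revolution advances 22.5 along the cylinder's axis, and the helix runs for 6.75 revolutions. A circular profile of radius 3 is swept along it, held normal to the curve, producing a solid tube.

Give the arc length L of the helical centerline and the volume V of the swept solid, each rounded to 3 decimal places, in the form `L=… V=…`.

L=903.498 V=25545.799

2πR = 2π·21 = 131.946891
per-turn = √(131.946891² + 22.5²) = √(17409.9822 + 506.25) = √17916.2322 = 133.851530
L = 6.75 × 133.851530 = 903.497830
V = π·3² × L = 28.274334 × 903.497830 = 25545.799294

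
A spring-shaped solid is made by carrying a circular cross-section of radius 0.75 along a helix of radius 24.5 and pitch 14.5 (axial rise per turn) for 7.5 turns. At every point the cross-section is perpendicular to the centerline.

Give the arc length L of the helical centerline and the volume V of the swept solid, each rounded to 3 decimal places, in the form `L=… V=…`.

2πR = 2π·24.5 = 153.938040
per-turn = √(153.938040² + 14.5²) = √(23696.9202 + 210.25) = √23907.1702 = 154.619437
L = 7.5 × 154.619437 = 1159.645774
V = π·0.75² × L = 1.767146 × 1159.645774 = 2049.263238

L=1159.646 V=2049.263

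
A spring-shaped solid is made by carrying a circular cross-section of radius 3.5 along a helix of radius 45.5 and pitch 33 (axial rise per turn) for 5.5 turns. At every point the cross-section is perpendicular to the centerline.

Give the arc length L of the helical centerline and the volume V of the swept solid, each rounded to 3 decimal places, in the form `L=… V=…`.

2πR = 2π·45.5 = 285.884931
per-turn = √(285.884931² + 33²) = √(81730.1940 + 1089) = √82819.1940 = 287.783241
L = 5.5 × 287.783241 = 1582.807828
V = π·3.5² × L = 38.484510 × 1582.807828 = 60913.583689

L=1582.808 V=60913.584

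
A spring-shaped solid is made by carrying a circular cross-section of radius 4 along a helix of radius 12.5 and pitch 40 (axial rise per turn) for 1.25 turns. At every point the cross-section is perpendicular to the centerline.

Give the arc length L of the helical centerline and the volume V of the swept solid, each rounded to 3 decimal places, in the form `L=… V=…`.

2πR = 2π·12.5 = 78.539816
per-turn = √(78.539816² + 40²) = √(6168.5028 + 1600) = √7768.5028 = 88.139110
L = 1.25 × 88.139110 = 110.173888
V = π·4² × L = 50.265482 × 110.173888 = 5537.943623

L=110.174 V=5537.944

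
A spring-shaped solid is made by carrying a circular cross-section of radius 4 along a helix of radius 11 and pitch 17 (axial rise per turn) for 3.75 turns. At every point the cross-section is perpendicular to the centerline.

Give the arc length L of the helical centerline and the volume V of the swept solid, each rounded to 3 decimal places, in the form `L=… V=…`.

2πR = 2π·11 = 69.115038
per-turn = √(69.115038² + 17²) = √(4776.8885 + 289) = √5065.8885 = 71.175056
L = 3.75 × 71.175056 = 266.906458
V = π·4² × L = 50.265482 × 266.906458 = 13416.181895

L=266.906 V=13416.182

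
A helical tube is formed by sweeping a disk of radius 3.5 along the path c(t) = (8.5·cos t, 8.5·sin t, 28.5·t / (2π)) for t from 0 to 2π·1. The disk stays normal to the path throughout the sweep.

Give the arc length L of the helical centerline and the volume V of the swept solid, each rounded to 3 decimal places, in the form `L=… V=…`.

L=60.536 V=2329.685

2πR = 2π·8.5 = 53.407075
per-turn = √(53.407075² + 28.5²) = √(2852.3157 + 812.25) = √3664.5657 = 60.535656
L = 1 × 60.535656 = 60.535656
V = π·3.5² × L = 38.484510 × 60.535656 = 2329.685067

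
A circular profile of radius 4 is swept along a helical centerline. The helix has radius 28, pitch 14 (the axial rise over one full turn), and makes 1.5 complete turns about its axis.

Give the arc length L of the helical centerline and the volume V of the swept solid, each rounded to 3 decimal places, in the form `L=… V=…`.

2πR = 2π·28 = 175.929189
per-turn = √(175.929189² + 14²) = √(30951.0794 + 196) = √31147.0794 = 176.485352
L = 1.5 × 176.485352 = 264.728028
V = π·4² × L = 50.265482 × 264.728028 = 13306.682033

L=264.728 V=13306.682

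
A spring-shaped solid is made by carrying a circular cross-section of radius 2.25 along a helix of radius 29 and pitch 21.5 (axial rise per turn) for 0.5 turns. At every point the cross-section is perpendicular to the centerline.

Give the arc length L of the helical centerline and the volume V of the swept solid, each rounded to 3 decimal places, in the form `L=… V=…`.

L=91.738 V=1459.033

2πR = 2π·29 = 182.212374
per-turn = √(182.212374² + 21.5²) = √(33201.3492 + 462.25) = √33663.5992 = 183.476427
L = 0.5 × 183.476427 = 91.738213
V = π·2.25² × L = 15.904313 × 91.738213 = 1459.033243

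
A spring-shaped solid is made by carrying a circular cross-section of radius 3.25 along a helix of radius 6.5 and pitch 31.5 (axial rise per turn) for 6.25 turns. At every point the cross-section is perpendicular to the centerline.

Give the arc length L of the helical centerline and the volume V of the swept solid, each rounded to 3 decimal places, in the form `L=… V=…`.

2πR = 2π·6.5 = 40.840704
per-turn = √(40.840704² + 31.5²) = √(1667.9631 + 992.25) = √2660.2131 = 51.577254
L = 6.25 × 51.577254 = 322.357838
V = π·3.25² × L = 33.183072 × 322.357838 = 10696.823489

L=322.358 V=10696.823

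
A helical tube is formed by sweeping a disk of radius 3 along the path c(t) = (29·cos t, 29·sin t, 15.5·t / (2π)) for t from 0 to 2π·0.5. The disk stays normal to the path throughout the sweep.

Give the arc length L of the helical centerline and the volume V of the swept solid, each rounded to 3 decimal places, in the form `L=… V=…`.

2πR = 2π·29 = 182.212374
per-turn = √(182.212374² + 15.5²) = √(33201.3492 + 240.25) = √33441.5992 = 182.870444
L = 0.5 × 182.870444 = 91.435222
V = π·3² × L = 28.274334 × 91.435222 = 2585.269992

L=91.435 V=2585.270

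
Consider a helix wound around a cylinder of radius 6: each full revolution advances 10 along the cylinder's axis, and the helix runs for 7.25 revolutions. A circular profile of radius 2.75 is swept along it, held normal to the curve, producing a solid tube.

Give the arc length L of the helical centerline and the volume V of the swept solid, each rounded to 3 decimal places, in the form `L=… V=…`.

L=282.771 V=6718.150

2πR = 2π·6 = 37.699112
per-turn = √(37.699112² + 10²) = √(1421.2230 + 100) = √1521.2230 = 39.002859
L = 7.25 × 39.002859 = 282.770730
V = π·2.75² × L = 23.758294 × 282.770730 = 6718.150262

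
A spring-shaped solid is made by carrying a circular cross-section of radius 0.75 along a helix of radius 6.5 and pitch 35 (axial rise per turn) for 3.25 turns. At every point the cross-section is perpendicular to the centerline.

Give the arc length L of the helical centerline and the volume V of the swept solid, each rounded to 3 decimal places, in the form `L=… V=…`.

L=174.805 V=308.907

2πR = 2π·6.5 = 40.840704
per-turn = √(40.840704² + 35²) = √(1667.9631 + 1225) = √2892.9631 = 53.786273
L = 3.25 × 53.786273 = 174.805387
V = π·0.75² × L = 1.767146 × 174.805387 = 308.906617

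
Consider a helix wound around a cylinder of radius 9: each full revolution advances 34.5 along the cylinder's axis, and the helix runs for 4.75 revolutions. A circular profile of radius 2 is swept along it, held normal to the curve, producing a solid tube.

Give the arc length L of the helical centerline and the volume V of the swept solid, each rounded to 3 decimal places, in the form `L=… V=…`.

2πR = 2π·9 = 56.548668
per-turn = √(56.548668² + 34.5²) = √(3197.7518 + 1190.25) = √4388.0018 = 66.241994
L = 4.75 × 66.241994 = 314.649474
V = π·2² × L = 12.566371 × 314.649474 = 3954.001898

L=314.649 V=3954.002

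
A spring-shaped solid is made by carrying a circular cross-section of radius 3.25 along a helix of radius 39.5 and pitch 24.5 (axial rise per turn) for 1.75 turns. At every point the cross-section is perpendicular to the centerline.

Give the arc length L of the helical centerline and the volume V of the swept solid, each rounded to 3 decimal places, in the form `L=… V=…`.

L=436.436 V=14482.297

2πR = 2π·39.5 = 248.185820
per-turn = √(248.185820² + 24.5²) = √(61596.2011 + 600.25) = √62196.4511 = 249.392163
L = 1.75 × 249.392163 = 436.436286
V = π·3.25² × L = 33.183072 × 436.436286 = 14482.296865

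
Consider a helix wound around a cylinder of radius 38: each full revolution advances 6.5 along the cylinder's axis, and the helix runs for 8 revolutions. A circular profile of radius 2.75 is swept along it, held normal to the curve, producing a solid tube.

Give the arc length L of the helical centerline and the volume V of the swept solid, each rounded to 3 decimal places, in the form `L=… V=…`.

L=1910.796 V=45397.255

2πR = 2π·38 = 238.761042
per-turn = √(238.761042² + 6.5²) = √(57006.8350 + 42.25) = √57049.0850 = 238.849503
L = 8 × 238.849503 = 1910.796023
V = π·2.75² × L = 23.758294 × 1910.796023 = 45397.254533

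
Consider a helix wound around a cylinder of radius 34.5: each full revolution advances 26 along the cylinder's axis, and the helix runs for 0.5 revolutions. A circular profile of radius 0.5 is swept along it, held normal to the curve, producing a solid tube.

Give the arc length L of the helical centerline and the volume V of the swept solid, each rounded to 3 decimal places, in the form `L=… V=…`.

L=109.162 V=85.735

2πR = 2π·34.5 = 216.769893
per-turn = √(216.769893² + 26²) = √(46989.1866 + 676) = √47665.1866 = 218.323582
L = 0.5 × 218.323582 = 109.161791
V = π·0.5² × L = 0.785398 × 109.161791 = 85.735470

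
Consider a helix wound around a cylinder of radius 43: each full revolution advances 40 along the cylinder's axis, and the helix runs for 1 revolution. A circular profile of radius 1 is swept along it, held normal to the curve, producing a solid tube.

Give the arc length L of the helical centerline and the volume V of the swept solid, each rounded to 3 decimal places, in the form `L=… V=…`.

2πR = 2π·43 = 270.176968
per-turn = √(270.176968² + 40²) = √(72995.5942 + 1600) = √74595.5942 = 273.121940
L = 1 × 273.121940 = 273.121940
V = π·1² × L = 3.141593 × 273.121940 = 858.037880

L=273.122 V=858.038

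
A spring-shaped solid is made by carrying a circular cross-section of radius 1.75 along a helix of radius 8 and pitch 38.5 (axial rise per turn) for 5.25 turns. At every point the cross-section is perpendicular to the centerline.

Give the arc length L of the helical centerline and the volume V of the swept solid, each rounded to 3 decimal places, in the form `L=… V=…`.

L=332.407 V=3198.131

2πR = 2π·8 = 50.265482
per-turn = √(50.265482² + 38.5²) = √(2526.6187 + 1482.25) = √4008.8687 = 63.315628
L = 5.25 × 63.315628 = 332.407046
V = π·1.75² × L = 9.621128 × 332.407046 = 3198.130573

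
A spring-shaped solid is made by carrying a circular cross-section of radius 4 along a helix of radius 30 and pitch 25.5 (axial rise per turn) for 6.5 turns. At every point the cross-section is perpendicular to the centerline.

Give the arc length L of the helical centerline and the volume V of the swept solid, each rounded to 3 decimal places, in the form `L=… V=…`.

L=1236.382 V=62147.326

2πR = 2π·30 = 188.495559
per-turn = √(188.495559² + 25.5²) = √(35530.5758 + 650.25) = √36180.8258 = 190.212581
L = 6.5 × 190.212581 = 1236.381774
V = π·4² × L = 50.265482 × 1236.381774 = 62147.326388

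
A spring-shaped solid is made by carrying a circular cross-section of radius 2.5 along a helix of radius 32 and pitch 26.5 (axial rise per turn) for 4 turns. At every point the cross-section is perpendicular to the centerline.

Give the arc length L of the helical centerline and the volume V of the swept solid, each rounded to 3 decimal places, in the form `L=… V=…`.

2πR = 2π·32 = 201.061930
per-turn = √(201.061930² + 26.5²) = √(40425.8996 + 702.25) = √41128.1496 = 202.800763
L = 4 × 202.800763 = 811.203054
V = π·2.5² × L = 19.634954 × 811.203054 = 15927.934709

L=811.203 V=15927.935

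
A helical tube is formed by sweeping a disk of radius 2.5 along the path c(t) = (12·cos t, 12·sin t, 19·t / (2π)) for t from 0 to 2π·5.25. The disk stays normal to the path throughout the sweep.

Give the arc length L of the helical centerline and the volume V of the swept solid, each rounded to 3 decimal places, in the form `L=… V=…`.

L=408.216 V=8015.293

2πR = 2π·12 = 75.398224
per-turn = √(75.398224² + 19²) = √(5684.8921 + 361) = √6045.8921 = 77.755335
L = 5.25 × 77.755335 = 408.215509
V = π·2.5² × L = 19.634954 × 408.215509 = 8015.292780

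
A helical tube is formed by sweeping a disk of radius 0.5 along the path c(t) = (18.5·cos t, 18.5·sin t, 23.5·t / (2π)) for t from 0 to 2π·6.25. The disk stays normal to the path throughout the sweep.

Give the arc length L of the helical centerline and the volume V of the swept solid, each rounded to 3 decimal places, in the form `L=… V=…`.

L=741.191 V=582.130

2πR = 2π·18.5 = 116.238928
per-turn = √(116.238928² + 23.5²) = √(13511.4884 + 552.25) = √14063.7384 = 118.590634
L = 6.25 × 118.590634 = 741.191461
V = π·0.5² × L = 0.785398 × 741.191461 = 582.130412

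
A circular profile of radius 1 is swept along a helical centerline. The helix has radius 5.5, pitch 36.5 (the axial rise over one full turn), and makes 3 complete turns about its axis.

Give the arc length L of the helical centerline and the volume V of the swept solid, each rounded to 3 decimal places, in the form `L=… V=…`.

L=150.792 V=473.727

2πR = 2π·5.5 = 34.557519
per-turn = √(34.557519² + 36.5²) = √(1194.2221 + 1332.25) = √2526.4721 = 50.264024
L = 3 × 50.264024 = 150.792073
V = π·1² × L = 3.141593 × 150.792073 = 473.727268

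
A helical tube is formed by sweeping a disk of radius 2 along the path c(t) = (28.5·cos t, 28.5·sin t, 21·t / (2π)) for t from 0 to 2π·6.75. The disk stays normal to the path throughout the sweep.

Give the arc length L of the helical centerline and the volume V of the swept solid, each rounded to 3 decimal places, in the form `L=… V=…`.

L=1217.011 V=15293.412

2πR = 2π·28.5 = 179.070781
per-turn = √(179.070781² + 21²) = √(32066.3447 + 441) = √32507.3447 = 180.297933
L = 6.75 × 180.297933 = 1217.011049
V = π·2² × L = 12.566371 × 1217.011049 = 15293.411881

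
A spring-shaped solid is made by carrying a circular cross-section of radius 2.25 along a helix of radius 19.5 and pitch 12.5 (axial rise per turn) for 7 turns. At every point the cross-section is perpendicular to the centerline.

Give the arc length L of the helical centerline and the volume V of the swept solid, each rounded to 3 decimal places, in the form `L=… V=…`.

2πR = 2π·19.5 = 122.522113
per-turn = √(122.522113² + 12.5²) = √(15011.6683 + 156.25) = √15167.9183 = 123.158103
L = 7 × 123.158103 = 862.106720
V = π·2.25² × L = 15.904313 × 862.106720 = 13711.214947

L=862.107 V=13711.215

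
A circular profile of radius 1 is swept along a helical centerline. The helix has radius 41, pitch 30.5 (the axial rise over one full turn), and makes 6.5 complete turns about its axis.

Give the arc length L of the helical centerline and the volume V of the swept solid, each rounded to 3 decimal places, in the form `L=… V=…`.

L=1686.164 V=5297.241

2πR = 2π·41 = 257.610598
per-turn = √(257.610598² + 30.5²) = √(66363.2200 + 930.25) = √67293.4700 = 259.409849
L = 6.5 × 259.409849 = 1686.164021
V = π·1² × L = 3.141593 × 1686.164021 = 5297.240503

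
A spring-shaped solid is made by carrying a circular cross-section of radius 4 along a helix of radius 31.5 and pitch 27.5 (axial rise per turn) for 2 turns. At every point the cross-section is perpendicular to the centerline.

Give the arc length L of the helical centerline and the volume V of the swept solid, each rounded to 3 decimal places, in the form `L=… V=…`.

2πR = 2π·31.5 = 197.920337
per-turn = √(197.920337² + 27.5²) = √(39172.4599 + 756.25) = √39928.7099 = 199.821695
L = 2 × 199.821695 = 399.643390
V = π·4² × L = 50.265482 × 399.643390 = 20088.267828

L=399.643 V=20088.268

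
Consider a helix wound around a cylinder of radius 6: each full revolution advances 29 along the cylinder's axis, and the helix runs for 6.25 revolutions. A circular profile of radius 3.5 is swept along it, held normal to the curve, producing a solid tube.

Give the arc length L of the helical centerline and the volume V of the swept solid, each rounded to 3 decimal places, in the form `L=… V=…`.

2πR = 2π·6 = 37.699112
per-turn = √(37.699112² + 29²) = √(1421.2230 + 841) = √2262.2230 = 47.562832
L = 6.25 × 47.562832 = 297.267703
V = π·3.5² × L = 38.484510 × 297.267703 = 11440.201891

L=297.268 V=11440.202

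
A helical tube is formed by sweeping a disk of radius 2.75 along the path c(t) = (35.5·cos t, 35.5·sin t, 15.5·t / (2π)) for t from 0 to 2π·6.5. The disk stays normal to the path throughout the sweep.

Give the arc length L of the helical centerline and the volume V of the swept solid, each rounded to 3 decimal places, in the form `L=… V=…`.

2πR = 2π·35.5 = 223.053078
per-turn = √(223.053078² + 15.5²) = √(49752.6758 + 240.25) = √49992.9258 = 223.590979
L = 6.5 × 223.590979 = 1453.341362
V = π·2.75² × L = 23.758294 × 1453.341362 = 34528.912004

L=1453.341 V=34528.912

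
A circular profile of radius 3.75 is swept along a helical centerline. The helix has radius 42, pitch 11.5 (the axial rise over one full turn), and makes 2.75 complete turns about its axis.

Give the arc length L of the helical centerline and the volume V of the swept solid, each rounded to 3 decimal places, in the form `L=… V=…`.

L=726.397 V=32091.221

2πR = 2π·42 = 263.893783
per-turn = √(263.893783² + 11.5²) = √(69639.9287 + 132.25) = √69772.1787 = 264.144238
L = 2.75 × 264.144238 = 726.396655
V = π·3.75² × L = 44.178647 × 726.396655 = 32091.221199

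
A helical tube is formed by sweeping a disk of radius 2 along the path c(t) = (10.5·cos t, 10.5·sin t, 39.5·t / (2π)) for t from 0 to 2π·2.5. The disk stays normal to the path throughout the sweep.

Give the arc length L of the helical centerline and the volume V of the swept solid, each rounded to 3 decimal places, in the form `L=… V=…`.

2πR = 2π·10.5 = 65.973446
per-turn = √(65.973446² + 39.5²) = √(4352.4955 + 1560.25) = √5912.7455 = 76.894379
L = 2.5 × 76.894379 = 192.235948
V = π·2² × L = 12.566371 × 192.235948 = 2415.708166

L=192.236 V=2415.708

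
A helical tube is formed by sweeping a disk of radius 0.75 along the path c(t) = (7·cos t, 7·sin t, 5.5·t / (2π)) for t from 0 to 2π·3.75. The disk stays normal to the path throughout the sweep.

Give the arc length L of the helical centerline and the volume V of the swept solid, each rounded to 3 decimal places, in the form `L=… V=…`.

L=166.218 V=293.732

2πR = 2π·7 = 43.982297
per-turn = √(43.982297² + 5.5²) = √(1934.4425 + 30.25) = √1964.6925 = 44.324852
L = 3.75 × 44.324852 = 166.218193
V = π·0.75² × L = 1.767146 × 166.218193 = 293.731793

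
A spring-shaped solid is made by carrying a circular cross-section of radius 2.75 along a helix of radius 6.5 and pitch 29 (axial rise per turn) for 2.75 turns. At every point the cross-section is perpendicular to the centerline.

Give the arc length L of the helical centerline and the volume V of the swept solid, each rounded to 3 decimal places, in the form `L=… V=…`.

2πR = 2π·6.5 = 40.840704
per-turn = √(40.840704² + 29²) = √(1667.9631 + 841) = √2508.9631 = 50.089551
L = 2.75 × 50.089551 = 137.746266
V = π·2.75² × L = 23.758294 × 137.746266 = 3272.616344

L=137.746 V=3272.616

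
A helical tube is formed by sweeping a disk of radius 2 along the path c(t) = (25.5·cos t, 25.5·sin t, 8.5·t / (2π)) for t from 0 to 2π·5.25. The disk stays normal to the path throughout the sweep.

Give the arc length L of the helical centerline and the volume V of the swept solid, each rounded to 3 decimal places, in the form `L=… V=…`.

2πR = 2π·25.5 = 160.221225
per-turn = √(160.221225² + 8.5²) = √(25670.8410 + 72.25) = √25743.0910 = 160.446536
L = 5.25 × 160.446536 = 842.344316
V = π·2² × L = 12.566371 × 842.344316 = 10585.210862

L=842.344 V=10585.211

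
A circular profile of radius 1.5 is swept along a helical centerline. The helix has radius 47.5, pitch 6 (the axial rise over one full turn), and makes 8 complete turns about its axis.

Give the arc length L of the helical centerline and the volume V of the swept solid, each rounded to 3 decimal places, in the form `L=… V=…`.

L=2388.093 V=16880.434

2πR = 2π·47.5 = 298.451302
per-turn = √(298.451302² + 6²) = √(89073.1797 + 36) = √89109.1797 = 298.511607
L = 8 × 298.511607 = 2388.092859
V = π·1.5² × L = 7.068583 × 2388.092859 = 16880.433708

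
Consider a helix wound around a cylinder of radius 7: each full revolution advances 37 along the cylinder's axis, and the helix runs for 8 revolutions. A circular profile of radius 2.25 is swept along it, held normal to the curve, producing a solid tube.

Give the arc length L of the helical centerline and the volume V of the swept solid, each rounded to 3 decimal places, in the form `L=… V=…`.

L=459.805 V=7312.877

2πR = 2π·7 = 43.982297
per-turn = √(43.982297² + 37²) = √(1934.4425 + 1369) = √3303.4425 = 57.475581
L = 8 × 57.475581 = 459.804652
V = π·2.25² × L = 15.904313 × 459.804652 = 7312.877010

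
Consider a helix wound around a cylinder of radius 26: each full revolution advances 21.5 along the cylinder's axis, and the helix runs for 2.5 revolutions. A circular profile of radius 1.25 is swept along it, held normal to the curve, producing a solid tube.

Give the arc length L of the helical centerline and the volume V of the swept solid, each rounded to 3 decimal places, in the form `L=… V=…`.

L=411.929 V=2022.051

2πR = 2π·26 = 163.362818
per-turn = √(163.362818² + 21.5²) = √(26687.4103 + 462.25) = √27149.6603 = 164.771540
L = 2.5 × 164.771540 = 411.928849
V = π·1.25² × L = 4.908739 × 411.928849 = 2022.051011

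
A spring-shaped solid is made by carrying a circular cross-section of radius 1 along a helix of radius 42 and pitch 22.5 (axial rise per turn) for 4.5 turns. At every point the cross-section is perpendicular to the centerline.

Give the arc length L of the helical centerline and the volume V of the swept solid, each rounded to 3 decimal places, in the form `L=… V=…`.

L=1191.831 V=3744.246

2πR = 2π·42 = 263.893783
per-turn = √(263.893783² + 22.5²) = √(69639.9287 + 506.25) = √70146.1787 = 264.851239
L = 4.5 × 264.851239 = 1191.830574
V = π·1² × L = 3.141593 × 1191.830574 = 3744.246176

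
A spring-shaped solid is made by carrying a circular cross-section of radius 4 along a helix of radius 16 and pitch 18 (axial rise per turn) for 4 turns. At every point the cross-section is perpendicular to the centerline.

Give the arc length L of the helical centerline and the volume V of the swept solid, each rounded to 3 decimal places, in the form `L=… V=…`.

2πR = 2π·16 = 100.530965
per-turn = √(100.530965² + 18²) = √(10106.4749 + 324) = √10430.4749 = 102.129696
L = 4 × 102.129696 = 408.518786
V = π·4² × L = 50.265482 × 408.518786 = 20534.393871

L=408.519 V=20534.394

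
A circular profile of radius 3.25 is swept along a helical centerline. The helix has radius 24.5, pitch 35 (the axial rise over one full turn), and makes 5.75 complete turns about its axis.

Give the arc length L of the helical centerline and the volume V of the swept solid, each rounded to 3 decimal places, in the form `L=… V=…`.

2πR = 2π·24.5 = 153.938040
per-turn = √(153.938040² + 35²) = √(23696.9202 + 1225) = √24921.9202 = 157.866780
L = 5.75 × 157.866780 = 907.733984
V = π·3.25² × L = 33.183072 × 907.733984 = 30121.402511

L=907.734 V=30121.403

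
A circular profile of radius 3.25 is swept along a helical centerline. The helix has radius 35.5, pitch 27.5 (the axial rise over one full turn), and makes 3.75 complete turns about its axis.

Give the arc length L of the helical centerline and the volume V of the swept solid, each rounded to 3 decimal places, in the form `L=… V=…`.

2πR = 2π·35.5 = 223.053078
per-turn = √(223.053078² + 27.5²) = √(49752.6758 + 756.25) = √50508.9258 = 224.741909
L = 3.75 × 224.741909 = 842.782160
V = π·3.25² × L = 33.183072 × 842.782160 = 27966.101429

L=842.782 V=27966.101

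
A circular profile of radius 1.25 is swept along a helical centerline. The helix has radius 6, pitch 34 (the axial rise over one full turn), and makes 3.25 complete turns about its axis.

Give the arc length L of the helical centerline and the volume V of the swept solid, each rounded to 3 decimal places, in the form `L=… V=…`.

L=164.991 V=809.896

2πR = 2π·6 = 37.699112
per-turn = √(37.699112² + 34²) = √(1421.2230 + 1156) = √2577.2230 = 50.766357
L = 3.25 × 50.766357 = 164.990661
V = π·1.25² × L = 4.908739 × 164.990661 = 809.896014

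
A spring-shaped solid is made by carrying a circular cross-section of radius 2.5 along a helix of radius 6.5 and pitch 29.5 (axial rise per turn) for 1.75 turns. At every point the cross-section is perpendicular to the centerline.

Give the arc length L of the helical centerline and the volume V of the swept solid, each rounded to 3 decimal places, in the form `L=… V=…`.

2πR = 2π·6.5 = 40.840704
per-turn = √(40.840704² + 29.5²) = √(1667.9631 + 870.25) = √2538.2131 = 50.380682
L = 1.75 × 50.380682 = 88.166194
V = π·2.5² × L = 19.634954 × 88.166194 = 1731.139170

L=88.166 V=1731.139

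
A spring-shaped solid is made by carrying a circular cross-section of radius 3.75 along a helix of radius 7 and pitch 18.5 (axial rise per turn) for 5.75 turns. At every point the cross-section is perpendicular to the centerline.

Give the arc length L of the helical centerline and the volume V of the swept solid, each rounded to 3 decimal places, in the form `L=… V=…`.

L=274.360 V=12120.832

2πR = 2π·7 = 43.982297
per-turn = √(43.982297² + 18.5²) = √(1934.4425 + 342.25) = √2276.6925 = 47.714699
L = 5.75 × 47.714699 = 274.359517
V = π·3.75² × L = 44.178647 × 274.359517 = 12120.832166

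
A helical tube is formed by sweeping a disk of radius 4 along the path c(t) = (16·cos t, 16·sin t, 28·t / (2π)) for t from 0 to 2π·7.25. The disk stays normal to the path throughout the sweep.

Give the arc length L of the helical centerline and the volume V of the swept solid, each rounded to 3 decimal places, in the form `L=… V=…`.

L=756.591 V=38030.433

2πR = 2π·16 = 100.530965
per-turn = √(100.530965² + 28²) = √(10106.4749 + 784) = √10890.4749 = 104.357438
L = 7.25 × 104.357438 = 756.591427
V = π·4² × L = 50.265482 × 756.591427 = 38030.433097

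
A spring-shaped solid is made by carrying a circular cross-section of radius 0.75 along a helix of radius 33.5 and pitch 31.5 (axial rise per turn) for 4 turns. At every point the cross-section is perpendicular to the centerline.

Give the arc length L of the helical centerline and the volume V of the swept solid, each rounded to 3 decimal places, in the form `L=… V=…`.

L=851.323 V=1504.412

2πR = 2π·33.5 = 210.486708
per-turn = √(210.486708² + 31.5²) = √(44304.6542 + 992.25) = √45296.9042 = 212.830694
L = 4 × 212.830694 = 851.322775
V = π·0.75² × L = 1.767146 × 851.322775 = 1504.411523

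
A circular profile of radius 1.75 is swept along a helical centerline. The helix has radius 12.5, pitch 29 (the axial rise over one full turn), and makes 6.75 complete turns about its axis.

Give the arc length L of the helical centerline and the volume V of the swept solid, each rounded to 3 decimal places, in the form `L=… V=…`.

L=565.129 V=5437.175

2πR = 2π·12.5 = 78.539816
per-turn = √(78.539816² + 29²) = √(6168.5028 + 841) = √7009.5028 = 83.722773
L = 6.75 × 83.722773 = 565.128719
V = π·1.75² × L = 9.621128 × 565.128719 = 5437.175461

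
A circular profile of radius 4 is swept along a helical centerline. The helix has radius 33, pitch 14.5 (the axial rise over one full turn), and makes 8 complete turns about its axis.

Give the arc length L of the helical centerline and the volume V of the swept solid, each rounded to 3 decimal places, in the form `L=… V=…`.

2πR = 2π·33 = 207.345115
per-turn = √(207.345115² + 14.5²) = √(42991.9968 + 210.25) = √43202.2468 = 207.851502
L = 8 × 207.851502 = 1662.812014
V = π·4² × L = 50.265482 × 1662.812014 = 83582.048111

L=1662.812 V=83582.048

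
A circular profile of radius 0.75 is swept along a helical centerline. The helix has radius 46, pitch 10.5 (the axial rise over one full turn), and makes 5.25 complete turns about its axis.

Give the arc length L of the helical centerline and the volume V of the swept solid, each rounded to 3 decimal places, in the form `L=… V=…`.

2πR = 2π·46 = 289.026524
per-turn = √(289.026524² + 10.5²) = √(83536.3317 + 110.25) = √83646.5817 = 289.217188
L = 5.25 × 289.217188 = 1518.390235
V = π·0.75² × L = 1.767146 × 1518.390235 = 2683.217030

L=1518.390 V=2683.217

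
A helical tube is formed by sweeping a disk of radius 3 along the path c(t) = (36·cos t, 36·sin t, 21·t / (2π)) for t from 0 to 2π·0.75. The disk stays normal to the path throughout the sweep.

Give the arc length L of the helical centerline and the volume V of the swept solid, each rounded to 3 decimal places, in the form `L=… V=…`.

L=170.376 V=4817.255

2πR = 2π·36 = 226.194671
per-turn = √(226.194671² + 21²) = √(51164.0292 + 441) = √51605.0292 = 227.167404
L = 0.75 × 227.167404 = 170.375553
V = π·3² × L = 28.274334 × 170.375553 = 4817.255260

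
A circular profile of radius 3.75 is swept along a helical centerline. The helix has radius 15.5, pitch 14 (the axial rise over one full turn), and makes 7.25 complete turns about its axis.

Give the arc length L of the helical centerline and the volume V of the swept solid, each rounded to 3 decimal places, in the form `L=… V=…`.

2πR = 2π·15.5 = 97.389372
per-turn = √(97.389372² + 14²) = √(9484.6898 + 196) = √9680.6898 = 98.390497
L = 7.25 × 98.390497 = 713.331101
V = π·3.75² × L = 44.178647 × 713.331101 = 31514.002670

L=713.331 V=31514.003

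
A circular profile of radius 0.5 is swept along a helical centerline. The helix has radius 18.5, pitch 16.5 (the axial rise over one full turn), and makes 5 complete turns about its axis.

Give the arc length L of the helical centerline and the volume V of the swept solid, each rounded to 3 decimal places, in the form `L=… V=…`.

2πR = 2π·18.5 = 116.238928
per-turn = √(116.238928² + 16.5²) = √(13511.4884 + 272.25) = √13783.7384 = 117.404167
L = 5 × 117.404167 = 587.020835
V = π·0.5² × L = 0.785398 × 587.020835 = 461.045086

L=587.021 V=461.045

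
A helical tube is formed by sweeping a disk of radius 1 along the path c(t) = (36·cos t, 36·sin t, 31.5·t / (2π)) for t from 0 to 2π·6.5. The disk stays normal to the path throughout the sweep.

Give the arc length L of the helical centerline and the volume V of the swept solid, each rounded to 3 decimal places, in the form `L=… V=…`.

2πR = 2π·36 = 226.194671
per-turn = √(226.194671² + 31.5²) = √(51164.0292 + 992.25) = √52156.2792 = 228.377493
L = 6.5 × 228.377493 = 1484.453703
V = π·1² × L = 3.141593 × 1484.453703 = 4663.548848

L=1484.454 V=4663.549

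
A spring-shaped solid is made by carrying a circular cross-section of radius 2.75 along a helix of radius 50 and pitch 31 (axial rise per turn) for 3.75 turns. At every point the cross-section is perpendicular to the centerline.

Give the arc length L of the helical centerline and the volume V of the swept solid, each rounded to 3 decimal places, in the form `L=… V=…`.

2πR = 2π·50 = 314.159265
per-turn = √(314.159265² + 31²) = √(98696.0440 + 961) = √99657.0440 = 315.685039
L = 3.75 × 315.685039 = 1183.818897
V = π·2.75² × L = 23.758294 × 1183.818897 = 28125.517927

L=1183.819 V=28125.518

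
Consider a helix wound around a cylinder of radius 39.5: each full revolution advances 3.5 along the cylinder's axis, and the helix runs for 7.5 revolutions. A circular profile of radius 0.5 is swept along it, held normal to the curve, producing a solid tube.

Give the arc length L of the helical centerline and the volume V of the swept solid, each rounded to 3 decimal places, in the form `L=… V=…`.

L=1861.579 V=1462.081

2πR = 2π·39.5 = 248.185820
per-turn = √(248.185820² + 3.5²) = √(61596.2011 + 12.25) = √61608.4511 = 248.210497
L = 7.5 × 248.210497 = 1861.578731
V = π·0.5² × L = 0.785398 × 1861.578731 = 1462.080517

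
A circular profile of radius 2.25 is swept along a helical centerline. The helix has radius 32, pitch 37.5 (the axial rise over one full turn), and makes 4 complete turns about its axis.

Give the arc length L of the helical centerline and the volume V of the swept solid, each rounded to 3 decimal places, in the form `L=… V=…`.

L=818.116 V=13011.579

2πR = 2π·32 = 201.061930
per-turn = √(201.061930² + 37.5²) = √(40425.8996 + 1406.25) = √41832.1496 = 204.529092
L = 4 × 204.529092 = 818.116369
V = π·2.25² × L = 15.904313 × 818.116369 = 13011.578654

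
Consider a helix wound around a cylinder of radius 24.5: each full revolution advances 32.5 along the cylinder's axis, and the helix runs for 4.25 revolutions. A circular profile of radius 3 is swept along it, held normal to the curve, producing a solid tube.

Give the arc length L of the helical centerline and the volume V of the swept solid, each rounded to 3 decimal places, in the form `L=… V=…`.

2πR = 2π·24.5 = 153.938040
per-turn = √(153.938040² + 32.5²) = √(23696.9202 + 1056.25) = √24753.1702 = 157.331402
L = 4.25 × 157.331402 = 668.658460
V = π·3² × L = 28.274334 × 668.658460 = 18905.872552

L=668.658 V=18905.873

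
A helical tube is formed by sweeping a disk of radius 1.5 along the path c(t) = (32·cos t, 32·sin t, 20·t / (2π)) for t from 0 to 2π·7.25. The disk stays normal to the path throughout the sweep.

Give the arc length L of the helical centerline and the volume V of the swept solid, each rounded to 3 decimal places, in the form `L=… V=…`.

2πR = 2π·32 = 201.061930
per-turn = √(201.061930² + 20²) = √(40425.8996 + 400) = √40825.8996 = 202.054200
L = 7.25 × 202.054200 = 1464.892948
V = π·1.5² × L = 7.068583 × 1464.892948 = 10354.718078

L=1464.893 V=10354.718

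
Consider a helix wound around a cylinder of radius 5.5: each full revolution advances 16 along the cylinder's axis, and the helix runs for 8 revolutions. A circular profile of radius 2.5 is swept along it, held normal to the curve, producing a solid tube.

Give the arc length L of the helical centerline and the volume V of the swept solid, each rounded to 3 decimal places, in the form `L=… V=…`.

2πR = 2π·5.5 = 34.557519
per-turn = √(34.557519² + 16²) = √(1194.2221 + 256) = √1450.2221 = 38.081782
L = 8 × 38.081782 = 304.654257
V = π·2.5² × L = 19.634954 × 304.654257 = 5981.872354

L=304.654 V=5981.872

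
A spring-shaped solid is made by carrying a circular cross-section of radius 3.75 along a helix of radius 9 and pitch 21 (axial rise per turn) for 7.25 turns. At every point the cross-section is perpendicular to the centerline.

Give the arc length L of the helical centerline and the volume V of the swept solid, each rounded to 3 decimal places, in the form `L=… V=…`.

L=437.335 V=19320.868

2πR = 2π·9 = 56.548668
per-turn = √(56.548668² + 21²) = √(3197.7518 + 441) = √3638.7518 = 60.322067
L = 7.25 × 60.322067 = 437.334989
V = π·3.75² × L = 44.178647 × 437.334989 = 19320.867977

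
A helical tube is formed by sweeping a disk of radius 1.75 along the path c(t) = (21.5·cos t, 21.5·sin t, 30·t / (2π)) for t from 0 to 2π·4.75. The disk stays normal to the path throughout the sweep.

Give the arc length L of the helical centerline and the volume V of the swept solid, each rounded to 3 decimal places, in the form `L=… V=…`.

L=657.303 V=6323.994

2πR = 2π·21.5 = 135.088484
per-turn = √(135.088484² + 30²) = √(18248.8985 + 900) = √19148.8985 = 138.379545
L = 4.75 × 138.379545 = 657.302840
V = π·1.75² × L = 9.621128 × 657.302840 = 6323.994429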